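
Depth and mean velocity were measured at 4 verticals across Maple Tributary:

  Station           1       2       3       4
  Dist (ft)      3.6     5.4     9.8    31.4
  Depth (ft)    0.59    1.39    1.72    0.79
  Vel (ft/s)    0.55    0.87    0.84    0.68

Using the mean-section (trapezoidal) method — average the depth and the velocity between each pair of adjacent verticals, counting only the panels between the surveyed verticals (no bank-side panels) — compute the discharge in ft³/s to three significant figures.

Panel 1-2: Δb = 1.8 ft, d̄ = (0.59+1.39)/2 = 0.99, v̄ = (0.55+0.87)/2 = 0.71 → q = 1.8×0.99×0.71 = 1.265 ft³/s
Panel 2-3: Δb = 4.4 ft, d̄ = (1.39+1.72)/2 = 1.555, v̄ = (0.87+0.84)/2 = 0.855 → q = 4.4×1.555×0.855 = 5.850 ft³/s
Panel 3-4: Δb = 21.6 ft, d̄ = (1.72+0.79)/2 = 1.255, v̄ = (0.84+0.68)/2 = 0.76 → q = 21.6×1.255×0.76 = 20.60 ft³/s
Q = Σ q = 27.72 ft³/s

27.7 ft³/s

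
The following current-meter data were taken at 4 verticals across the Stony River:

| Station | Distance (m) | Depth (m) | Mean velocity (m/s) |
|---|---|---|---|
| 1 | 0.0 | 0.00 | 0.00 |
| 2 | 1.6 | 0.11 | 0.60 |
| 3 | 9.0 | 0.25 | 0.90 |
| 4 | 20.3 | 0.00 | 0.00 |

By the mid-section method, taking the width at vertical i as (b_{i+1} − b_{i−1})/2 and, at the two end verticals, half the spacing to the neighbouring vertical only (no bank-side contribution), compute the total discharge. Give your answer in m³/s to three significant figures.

2.40 m³/s

w_2 = (9.0 − 0.0)/2 = 4.5 m; q_2 = 0.60 × 0.11 × 4.5 = 0.2970 m³/s
w_3 = (20.3 − 1.6)/2 = 9.35 m; q_3 = 0.90 × 0.25 × 9.35 = 2.104 m³/s
Stations 1, 4 contribute zero (depth or velocity is 0).
Q = Σ qᵢ = 2.401 m³/s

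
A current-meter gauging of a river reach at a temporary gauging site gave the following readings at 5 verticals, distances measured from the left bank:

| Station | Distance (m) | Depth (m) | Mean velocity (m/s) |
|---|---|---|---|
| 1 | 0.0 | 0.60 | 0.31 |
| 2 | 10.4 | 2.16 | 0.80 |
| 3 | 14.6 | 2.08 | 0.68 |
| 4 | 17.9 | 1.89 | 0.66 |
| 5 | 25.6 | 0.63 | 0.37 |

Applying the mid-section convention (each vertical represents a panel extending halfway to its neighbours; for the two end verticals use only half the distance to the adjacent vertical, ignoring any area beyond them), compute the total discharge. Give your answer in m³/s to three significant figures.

26.6 m³/s

w_1 = (10.4 − 0.0)/2 = 5.2 m; q_1 = 0.31 × 0.60 × 5.2 = 0.9672 m³/s
w_2 = (14.6 − 0.0)/2 = 7.3 m; q_2 = 0.80 × 2.16 × 7.3 = 12.61 m³/s
w_3 = (17.9 − 10.4)/2 = 3.75 m; q_3 = 0.68 × 2.08 × 3.75 = 5.304 m³/s
w_4 = (25.6 − 14.6)/2 = 5.5 m; q_4 = 0.66 × 1.89 × 5.5 = 6.861 m³/s
w_5 = (25.6 − 17.9)/2 = 3.85 m; q_5 = 0.37 × 0.63 × 3.85 = 0.8974 m³/s
Q = Σ qᵢ = 26.64 m³/s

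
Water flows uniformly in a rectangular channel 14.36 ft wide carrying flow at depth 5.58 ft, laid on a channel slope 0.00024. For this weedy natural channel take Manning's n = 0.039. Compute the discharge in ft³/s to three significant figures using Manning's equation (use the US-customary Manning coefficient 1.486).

101 ft³/s

A = b·y = 14.36 × 5.58 = 80.13 ft²
P = b + 2y = 14.36 + 2×5.58 = 25.52 ft
R = A/P = 80.13/25.52 = 3.140 ft
Q = (1.486/n)·A·R^(2/3)·S^(1/2) = (1.486/0.039) × 80.13 × 3.140^(2/3) × 0.00024^(1/2) = 101.4 ft³/s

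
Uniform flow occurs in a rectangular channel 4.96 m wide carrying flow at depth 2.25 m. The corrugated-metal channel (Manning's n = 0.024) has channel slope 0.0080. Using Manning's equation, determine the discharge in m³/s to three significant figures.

A = b·y = 4.96 × 2.25 = 11.16 m²
P = b + 2y = 4.96 + 2×2.25 = 9.460 m
R = A/P = 11.16/9.460 = 1.180 m
Q = (1/n)·A·R^(2/3)·S^(1/2) = (1/0.024) × 11.16 × 1.180^(2/3) × 0.0080^(1/2) = 46.44 m³/s

46.4 m³/s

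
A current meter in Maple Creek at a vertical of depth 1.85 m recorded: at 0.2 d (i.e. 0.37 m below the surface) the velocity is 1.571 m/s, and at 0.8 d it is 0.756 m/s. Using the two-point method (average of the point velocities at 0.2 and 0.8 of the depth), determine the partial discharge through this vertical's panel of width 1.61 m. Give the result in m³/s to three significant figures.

v̄ = (1.571 + 0.756) / 2 = 1.164 m/s
q = v̄ × d × w = 1.164 × 1.85 × 1.61 = 3.465 m³/s

3.47 m³/s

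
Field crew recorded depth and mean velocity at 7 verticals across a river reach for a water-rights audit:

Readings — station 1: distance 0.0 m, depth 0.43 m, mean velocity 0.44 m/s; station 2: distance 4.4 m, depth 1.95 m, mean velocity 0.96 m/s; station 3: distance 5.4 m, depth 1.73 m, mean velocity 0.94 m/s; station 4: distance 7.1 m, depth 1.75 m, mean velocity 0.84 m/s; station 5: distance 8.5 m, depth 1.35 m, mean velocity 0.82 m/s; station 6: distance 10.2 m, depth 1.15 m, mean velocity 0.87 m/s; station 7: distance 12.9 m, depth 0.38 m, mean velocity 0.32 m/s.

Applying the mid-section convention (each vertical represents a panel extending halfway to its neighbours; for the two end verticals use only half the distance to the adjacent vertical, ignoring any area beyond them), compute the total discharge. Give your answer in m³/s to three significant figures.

14.0 m³/s

w_1 = (4.4 − 0.0)/2 = 2.2 m; q_1 = 0.44 × 0.43 × 2.2 = 0.4162 m³/s
w_2 = (5.4 − 0.0)/2 = 2.7 m; q_2 = 0.96 × 1.95 × 2.7 = 5.054 m³/s
w_3 = (7.1 − 4.4)/2 = 1.35 m; q_3 = 0.94 × 1.73 × 1.35 = 2.195 m³/s
w_4 = (8.5 − 5.4)/2 = 1.55 m; q_4 = 0.84 × 1.75 × 1.55 = 2.279 m³/s
w_5 = (10.2 − 7.1)/2 = 1.55 m; q_5 = 0.82 × 1.35 × 1.55 = 1.716 m³/s
w_6 = (12.9 − 8.5)/2 = 2.2 m; q_6 = 0.87 × 1.15 × 2.2 = 2.201 m³/s
w_7 = (12.9 − 10.2)/2 = 1.35 m; q_7 = 0.32 × 0.38 × 1.35 = 0.1642 m³/s
Q = Σ qᵢ = 14.03 m³/s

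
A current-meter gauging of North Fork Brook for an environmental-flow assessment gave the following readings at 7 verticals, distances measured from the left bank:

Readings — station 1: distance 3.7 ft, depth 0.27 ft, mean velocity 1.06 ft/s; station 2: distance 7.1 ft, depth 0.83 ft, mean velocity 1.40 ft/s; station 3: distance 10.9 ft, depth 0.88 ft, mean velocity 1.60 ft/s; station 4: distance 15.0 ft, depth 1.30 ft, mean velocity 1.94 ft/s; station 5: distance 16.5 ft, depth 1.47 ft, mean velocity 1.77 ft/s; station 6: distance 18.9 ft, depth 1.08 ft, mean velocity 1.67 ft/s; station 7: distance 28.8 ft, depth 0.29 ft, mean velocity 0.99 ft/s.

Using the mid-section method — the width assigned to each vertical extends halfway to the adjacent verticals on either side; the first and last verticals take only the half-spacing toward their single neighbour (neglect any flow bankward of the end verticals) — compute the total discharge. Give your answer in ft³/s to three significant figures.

w_1 = (7.1 − 3.7)/2 = 1.7 ft; q_1 = 1.06 × 0.27 × 1.7 = 0.4865 ft³/s
w_2 = (10.9 − 3.7)/2 = 3.6 ft; q_2 = 1.40 × 0.83 × 3.6 = 4.183 ft³/s
w_3 = (15.0 − 7.1)/2 = 3.95 ft; q_3 = 1.60 × 0.88 × 3.95 = 5.562 ft³/s
w_4 = (16.5 − 10.9)/2 = 2.8 ft; q_4 = 1.94 × 1.30 × 2.8 = 7.062 ft³/s
w_5 = (18.9 − 15.0)/2 = 1.95 ft; q_5 = 1.77 × 1.47 × 1.95 = 5.074 ft³/s
w_6 = (28.8 − 16.5)/2 = 6.15 ft; q_6 = 1.67 × 1.08 × 6.15 = 11.09 ft³/s
w_7 = (28.8 − 18.9)/2 = 4.95 ft; q_7 = 0.99 × 0.29 × 4.95 = 1.421 ft³/s
Q = Σ qᵢ = 34.88 ft³/s

34.9 ft³/s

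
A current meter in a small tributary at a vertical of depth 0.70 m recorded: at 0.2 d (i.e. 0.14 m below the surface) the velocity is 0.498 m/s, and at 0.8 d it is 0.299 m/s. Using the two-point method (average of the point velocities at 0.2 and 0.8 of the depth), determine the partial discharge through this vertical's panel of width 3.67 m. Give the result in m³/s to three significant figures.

1.02 m³/s

v̄ = (0.498 + 0.299) / 2 = 0.3985 m/s
q = v̄ × d × w = 0.3985 × 0.70 × 3.67 = 1.024 m³/s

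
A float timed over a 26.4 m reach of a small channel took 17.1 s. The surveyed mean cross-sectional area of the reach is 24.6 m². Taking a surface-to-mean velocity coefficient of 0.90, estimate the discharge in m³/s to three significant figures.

34.2 m³/s

v_surface = L / t̄ = 26.4 / 17.1 = 1.544 m/s
v_mean = 0.90 × 1.544 = 1.389 m/s
Q = A × v_mean = 24.6 × 1.389 = 34.18 m³/s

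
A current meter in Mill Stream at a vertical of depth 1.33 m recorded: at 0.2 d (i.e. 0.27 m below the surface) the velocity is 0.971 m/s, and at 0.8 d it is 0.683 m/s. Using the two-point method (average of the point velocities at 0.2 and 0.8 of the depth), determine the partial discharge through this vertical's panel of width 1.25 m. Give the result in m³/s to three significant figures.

v̄ = (0.971 + 0.683) / 2 = 0.8270 m/s
q = v̄ × d × w = 0.8270 × 1.33 × 1.25 = 1.375 m³/s

1.37 m³/s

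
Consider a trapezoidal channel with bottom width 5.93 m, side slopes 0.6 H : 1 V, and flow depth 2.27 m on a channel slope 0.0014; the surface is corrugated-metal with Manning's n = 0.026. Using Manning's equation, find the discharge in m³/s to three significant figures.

30.9 m³/s

A = (b + z·y)·y = (5.93 + 0.6×2.27)×2.27 = 16.55 m²
P = b + 2y√(1+z²) = 5.93 + 2×2.27×√(1+0.6²) = 11.22 m
R = A/P = 16.55/11.22 = 1.475 m
Q = (1/n)·A·R^(2/3)·S^(1/2) = (1/0.026) × 16.55 × 1.475^(2/3) × 0.0014^(1/2) = 30.86 m³/s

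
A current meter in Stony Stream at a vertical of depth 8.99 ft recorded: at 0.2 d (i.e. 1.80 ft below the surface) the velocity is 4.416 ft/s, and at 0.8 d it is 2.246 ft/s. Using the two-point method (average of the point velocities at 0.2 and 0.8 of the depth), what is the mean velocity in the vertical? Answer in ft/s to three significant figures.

v̄ = (4.416 + 2.246) / 2 = 3.331 ft/s

3.33 ft/s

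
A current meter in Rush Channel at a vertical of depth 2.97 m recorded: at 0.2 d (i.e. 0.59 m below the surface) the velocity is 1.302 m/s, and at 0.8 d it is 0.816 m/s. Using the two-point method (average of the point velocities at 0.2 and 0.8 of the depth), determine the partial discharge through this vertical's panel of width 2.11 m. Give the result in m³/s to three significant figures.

v̄ = (1.302 + 0.816) / 2 = 1.059 m/s
q = v̄ × d × w = 1.059 × 2.97 × 2.11 = 6.636 m³/s

6.64 m³/s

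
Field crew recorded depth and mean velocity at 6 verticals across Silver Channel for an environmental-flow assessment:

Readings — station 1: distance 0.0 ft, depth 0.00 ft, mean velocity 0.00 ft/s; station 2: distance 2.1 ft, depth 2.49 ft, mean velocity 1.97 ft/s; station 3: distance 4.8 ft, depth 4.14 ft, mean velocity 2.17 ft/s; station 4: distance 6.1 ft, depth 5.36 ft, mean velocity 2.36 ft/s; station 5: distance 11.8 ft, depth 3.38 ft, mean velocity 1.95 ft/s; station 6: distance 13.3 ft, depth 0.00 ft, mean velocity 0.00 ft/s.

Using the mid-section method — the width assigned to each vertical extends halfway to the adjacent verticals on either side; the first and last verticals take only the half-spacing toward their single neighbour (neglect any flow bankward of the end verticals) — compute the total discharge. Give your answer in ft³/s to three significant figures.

w_2 = (4.8 − 0.0)/2 = 2.4 ft; q_2 = 1.97 × 2.49 × 2.4 = 11.77 ft³/s
w_3 = (6.1 − 2.1)/2 = 2 ft; q_3 = 2.17 × 4.14 × 2 = 17.97 ft³/s
w_4 = (11.8 − 4.8)/2 = 3.5 ft; q_4 = 2.36 × 5.36 × 3.5 = 44.27 ft³/s
w_5 = (13.3 − 6.1)/2 = 3.6 ft; q_5 = 1.95 × 3.38 × 3.6 = 23.73 ft³/s
Stations 1, 6 contribute zero (depth or velocity is 0).
Q = Σ qᵢ = 97.74 ft³/s

97.7 ft³/s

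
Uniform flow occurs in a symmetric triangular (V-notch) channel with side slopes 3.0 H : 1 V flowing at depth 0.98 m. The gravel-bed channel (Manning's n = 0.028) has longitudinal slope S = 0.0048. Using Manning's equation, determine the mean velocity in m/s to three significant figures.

1.48 m/s

A = z·y² = 3.0×0.98² = 2.881 m²
P = 2y√(1+z²) = 2×0.98×√(1+3.0²) = 6.198 m
R = A/P = 2.881/6.198 = 0.4649 m
Q = (1/n)·A·R^(2/3)·S^(1/2) = (1/0.028) × 2.881 × 0.4649^(2/3) × 0.0048^(1/2) = 4.278 m³/s
V = Q/A = 4.278/2.881 = 1.485 m/s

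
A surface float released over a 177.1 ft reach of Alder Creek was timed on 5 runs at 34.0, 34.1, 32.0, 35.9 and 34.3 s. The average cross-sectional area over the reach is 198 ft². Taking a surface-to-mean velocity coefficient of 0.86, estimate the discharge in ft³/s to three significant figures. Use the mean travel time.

t̄ = (34.0 + 34.1 + 32.0 + 35.9 + 34.3) / 5 = 34.06 s
v_surface = L / t̄ = 177.1 / 34.06 = 5.200 ft/s
v_mean = 0.86 × 5.200 = 4.472 ft/s
Q = A × v_mean = 198 × 4.472 = 885.4 ft³/s

885 ft³/s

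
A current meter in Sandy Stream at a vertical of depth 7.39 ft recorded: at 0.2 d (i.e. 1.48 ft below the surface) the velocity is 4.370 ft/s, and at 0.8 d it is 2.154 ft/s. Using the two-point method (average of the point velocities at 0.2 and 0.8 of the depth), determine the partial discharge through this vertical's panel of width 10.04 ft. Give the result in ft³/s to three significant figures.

242 ft³/s

v̄ = (4.370 + 2.154) / 2 = 3.262 ft/s
q = v̄ × d × w = 3.262 × 7.39 × 10.04 = 242.0 ft³/s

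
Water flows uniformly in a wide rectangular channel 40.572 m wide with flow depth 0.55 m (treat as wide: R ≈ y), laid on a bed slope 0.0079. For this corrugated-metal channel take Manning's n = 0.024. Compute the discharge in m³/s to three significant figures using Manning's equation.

A = b·y = 40.572 × 0.55 = 22.31 m²
Wide channel: R ≈ y = 0.55 m
Q = (1/n)·A·R^(2/3)·S^(1/2) = (1/0.024) × 22.31 × 0.5500^(2/3) × 0.0079^(1/2) = 55.48 m³/s

55.5 m³/s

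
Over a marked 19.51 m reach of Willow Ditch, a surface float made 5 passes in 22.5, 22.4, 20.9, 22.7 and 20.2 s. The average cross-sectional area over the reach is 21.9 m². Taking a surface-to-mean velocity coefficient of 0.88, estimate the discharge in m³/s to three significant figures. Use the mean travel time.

t̄ = (22.5 + 22.4 + 20.9 + 22.7 + 20.2) / 5 = 21.74 s
v_surface = L / t̄ = 19.51 / 21.74 = 0.8974 m/s
v_mean = 0.88 × 0.8974 = 0.7897 m/s
Q = A × v_mean = 21.9 × 0.7897 = 17.30 m³/s

17.3 m³/s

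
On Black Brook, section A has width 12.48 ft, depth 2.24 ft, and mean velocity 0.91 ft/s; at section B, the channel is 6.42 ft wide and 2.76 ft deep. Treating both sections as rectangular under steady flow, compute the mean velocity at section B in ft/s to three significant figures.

Q = A₁V₁ = (12.48×2.24) × 0.91 = 25.44 ft³/s
A₂ = 6.42 × 2.76 = 17.72 ft²
V₂ = Q/A₂ = 25.44/17.72 = 1.436 ft/s

1.44 ft/s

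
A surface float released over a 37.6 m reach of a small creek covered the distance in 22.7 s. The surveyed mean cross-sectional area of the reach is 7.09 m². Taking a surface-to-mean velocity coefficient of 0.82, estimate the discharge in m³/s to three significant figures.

v_surface = L / t̄ = 37.6 / 22.7 = 1.656 m/s
v_mean = 0.82 × 1.656 = 1.358 m/s
Q = A × v_mean = 7.09 × 1.358 = 9.630 m³/s

9.63 m³/s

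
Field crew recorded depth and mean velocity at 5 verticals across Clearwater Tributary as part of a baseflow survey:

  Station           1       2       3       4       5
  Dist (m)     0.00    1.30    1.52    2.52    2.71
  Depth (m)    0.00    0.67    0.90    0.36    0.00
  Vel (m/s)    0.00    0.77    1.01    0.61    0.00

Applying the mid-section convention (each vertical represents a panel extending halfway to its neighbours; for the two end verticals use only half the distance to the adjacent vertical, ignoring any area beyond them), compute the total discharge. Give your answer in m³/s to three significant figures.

w_2 = (1.52 − 0.00)/2 = 0.76 m; q_2 = 0.77 × 0.67 × 0.76 = 0.3921 m³/s
w_3 = (2.52 − 1.30)/2 = 0.61 m; q_3 = 1.01 × 0.90 × 0.61 = 0.5545 m³/s
w_4 = (2.71 − 1.52)/2 = 0.595 m; q_4 = 0.61 × 0.36 × 0.595 = 0.1307 m³/s
Stations 1, 5 contribute zero (depth or velocity is 0).
Q = Σ qᵢ = 1.077 m³/s

1.08 m³/s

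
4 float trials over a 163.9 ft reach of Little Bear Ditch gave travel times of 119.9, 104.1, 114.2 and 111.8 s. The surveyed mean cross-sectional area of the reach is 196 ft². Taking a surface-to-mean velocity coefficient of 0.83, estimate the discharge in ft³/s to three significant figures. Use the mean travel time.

t̄ = (119.9 + 104.1 + 114.2 + 111.8) / 4 = 112.5 s
v_surface = L / t̄ = 163.9 / 112.5 = 1.457 ft/s
v_mean = 0.83 × 1.457 = 1.209 ft/s
Q = A × v_mean = 196 × 1.209 = 237.0 ft³/s

237 ft³/s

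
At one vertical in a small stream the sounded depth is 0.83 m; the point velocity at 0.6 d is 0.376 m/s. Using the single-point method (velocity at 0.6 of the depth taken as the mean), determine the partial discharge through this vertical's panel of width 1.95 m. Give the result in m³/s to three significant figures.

v̄ = v₀.₆ = 0.376 m/s
q = v̄ × d × w = 0.3760 × 0.83 × 1.95 = 0.6086 m³/s

0.609 m³/s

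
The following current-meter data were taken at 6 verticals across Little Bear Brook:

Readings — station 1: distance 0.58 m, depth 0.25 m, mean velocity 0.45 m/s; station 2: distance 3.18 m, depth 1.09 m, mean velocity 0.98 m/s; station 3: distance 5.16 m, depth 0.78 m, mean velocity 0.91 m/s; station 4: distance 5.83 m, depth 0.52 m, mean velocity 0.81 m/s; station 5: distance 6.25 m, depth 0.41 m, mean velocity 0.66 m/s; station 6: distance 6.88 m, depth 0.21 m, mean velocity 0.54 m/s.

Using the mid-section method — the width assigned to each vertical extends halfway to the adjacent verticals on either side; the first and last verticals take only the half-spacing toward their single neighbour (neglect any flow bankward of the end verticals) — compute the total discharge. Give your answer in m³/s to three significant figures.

3.94 m³/s

w_1 = (3.18 − 0.58)/2 = 1.3 m; q_1 = 0.45 × 0.25 × 1.3 = 0.1463 m³/s
w_2 = (5.16 − 0.58)/2 = 2.29 m; q_2 = 0.98 × 1.09 × 2.29 = 2.446 m³/s
w_3 = (5.83 − 3.18)/2 = 1.325 m; q_3 = 0.91 × 0.78 × 1.325 = 0.9405 m³/s
w_4 = (6.25 − 5.16)/2 = 0.545 m; q_4 = 0.81 × 0.52 × 0.545 = 0.2296 m³/s
w_5 = (6.88 − 5.83)/2 = 0.525 m; q_5 = 0.66 × 0.41 × 0.525 = 0.1421 m³/s
w_6 = (6.88 − 6.25)/2 = 0.315 m; q_6 = 0.54 × 0.21 × 0.315 = 0.03572 m³/s
Q = Σ qᵢ = 3.940 m³/s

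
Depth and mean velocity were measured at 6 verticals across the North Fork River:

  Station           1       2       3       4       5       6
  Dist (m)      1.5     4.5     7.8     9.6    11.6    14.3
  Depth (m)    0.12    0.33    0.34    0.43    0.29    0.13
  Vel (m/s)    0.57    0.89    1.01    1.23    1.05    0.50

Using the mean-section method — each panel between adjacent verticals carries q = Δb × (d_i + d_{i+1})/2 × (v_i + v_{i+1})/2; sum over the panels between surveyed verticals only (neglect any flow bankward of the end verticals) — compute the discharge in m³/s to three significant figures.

3.58 m³/s

Panel 1-2: Δb = 3 m, d̄ = (0.12+0.33)/2 = 0.225, v̄ = (0.57+0.89)/2 = 0.73 → q = 3×0.225×0.73 = 0.4928 m³/s
Panel 2-3: Δb = 3.3 m, d̄ = (0.33+0.34)/2 = 0.335, v̄ = (0.89+1.01)/2 = 0.95 → q = 3.3×0.335×0.95 = 1.050 m³/s
Panel 3-4: Δb = 1.8 m, d̄ = (0.34+0.43)/2 = 0.385, v̄ = (1.01+1.23)/2 = 1.12 → q = 1.8×0.385×1.12 = 0.7762 m³/s
Panel 4-5: Δb = 2 m, d̄ = (0.43+0.29)/2 = 0.36, v̄ = (1.23+1.05)/2 = 1.14 → q = 2×0.36×1.14 = 0.8208 m³/s
Panel 5-6: Δb = 2.7 m, d̄ = (0.29+0.13)/2 = 0.21, v̄ = (1.05+0.50)/2 = 0.775 → q = 2.7×0.21×0.775 = 0.4394 m³/s
Q = Σ q = 3.579 m³/s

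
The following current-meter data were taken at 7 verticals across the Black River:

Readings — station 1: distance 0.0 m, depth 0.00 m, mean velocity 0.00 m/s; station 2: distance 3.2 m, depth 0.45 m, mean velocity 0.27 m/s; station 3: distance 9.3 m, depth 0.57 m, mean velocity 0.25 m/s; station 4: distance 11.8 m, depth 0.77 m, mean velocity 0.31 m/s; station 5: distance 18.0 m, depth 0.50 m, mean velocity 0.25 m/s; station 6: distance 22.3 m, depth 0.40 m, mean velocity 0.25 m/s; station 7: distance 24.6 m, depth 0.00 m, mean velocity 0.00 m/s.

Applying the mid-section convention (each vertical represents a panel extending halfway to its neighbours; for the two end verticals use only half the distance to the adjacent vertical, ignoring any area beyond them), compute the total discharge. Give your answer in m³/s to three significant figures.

w_2 = (9.3 − 0.0)/2 = 4.65 m; q_2 = 0.27 × 0.45 × 4.65 = 0.5650 m³/s
w_3 = (11.8 − 3.2)/2 = 4.3 m; q_3 = 0.25 × 0.57 × 4.3 = 0.6128 m³/s
w_4 = (18.0 − 9.3)/2 = 4.35 m; q_4 = 0.31 × 0.77 × 4.35 = 1.038 m³/s
w_5 = (22.3 − 11.8)/2 = 5.25 m; q_5 = 0.25 × 0.50 × 5.25 = 0.6563 m³/s
w_6 = (24.6 − 18.0)/2 = 3.3 m; q_6 = 0.25 × 0.40 × 3.3 = 0.3300 m³/s
Stations 1, 7 contribute zero (depth or velocity is 0).
Q = Σ qᵢ = 3.202 m³/s

3.20 m³/s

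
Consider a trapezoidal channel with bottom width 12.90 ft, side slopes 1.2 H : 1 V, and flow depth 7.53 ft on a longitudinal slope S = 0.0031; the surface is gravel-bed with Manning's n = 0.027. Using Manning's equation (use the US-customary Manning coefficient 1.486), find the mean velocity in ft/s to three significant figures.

8.40 ft/s

A = (b + z·y)·y = (12.90 + 1.2×7.53)×7.53 = 165.2 ft²
P = b + 2y√(1+z²) = 12.90 + 2×7.53×√(1+1.2²) = 36.42 ft
R = A/P = 165.2/36.42 = 4.535 ft
Q = (1.486/n)·A·R^(2/3)·S^(1/2) = (1.486/0.027) × 165.2 × 4.535^(2/3) × 0.0031^(1/2) = 1387 ft³/s
V = Q/A = 1387/165.2 = 8.395 ft/s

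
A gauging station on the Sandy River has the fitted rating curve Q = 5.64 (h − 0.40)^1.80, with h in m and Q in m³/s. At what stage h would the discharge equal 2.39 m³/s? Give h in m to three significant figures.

h − h₀ = (Q/C)^(1/b) = (2.39/5.64)^(1/1.80) = 0.6206 m
h = 0.40 + 0.6206 = 1.021 m

1.02 m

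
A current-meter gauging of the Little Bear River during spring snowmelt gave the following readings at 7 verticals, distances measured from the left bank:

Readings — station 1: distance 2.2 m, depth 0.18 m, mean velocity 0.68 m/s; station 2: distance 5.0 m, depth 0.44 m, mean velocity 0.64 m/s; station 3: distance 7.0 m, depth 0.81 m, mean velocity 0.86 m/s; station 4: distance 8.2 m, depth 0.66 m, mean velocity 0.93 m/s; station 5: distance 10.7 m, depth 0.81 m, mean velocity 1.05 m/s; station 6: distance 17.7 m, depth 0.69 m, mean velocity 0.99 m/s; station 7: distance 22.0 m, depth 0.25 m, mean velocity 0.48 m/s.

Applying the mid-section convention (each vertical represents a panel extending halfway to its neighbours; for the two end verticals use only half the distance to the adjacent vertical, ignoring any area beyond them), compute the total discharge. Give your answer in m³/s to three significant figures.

w_1 = (5.0 − 2.2)/2 = 1.4 m; q_1 = 0.68 × 0.18 × 1.4 = 0.1714 m³/s
w_2 = (7.0 − 2.2)/2 = 2.4 m; q_2 = 0.64 × 0.44 × 2.4 = 0.6758 m³/s
w_3 = (8.2 − 5.0)/2 = 1.6 m; q_3 = 0.86 × 0.81 × 1.6 = 1.115 m³/s
w_4 = (10.7 − 7.0)/2 = 1.85 m; q_4 = 0.93 × 0.66 × 1.85 = 1.136 m³/s
w_5 = (17.7 − 8.2)/2 = 4.75 m; q_5 = 1.05 × 0.81 × 4.75 = 4.040 m³/s
w_6 = (22.0 − 10.7)/2 = 5.65 m; q_6 = 0.99 × 0.69 × 5.65 = 3.860 m³/s
w_7 = (22.0 − 17.7)/2 = 2.15 m; q_7 = 0.48 × 0.25 × 2.15 = 0.2580 m³/s
Q = Σ qᵢ = 11.25 m³/s

11.3 m³/s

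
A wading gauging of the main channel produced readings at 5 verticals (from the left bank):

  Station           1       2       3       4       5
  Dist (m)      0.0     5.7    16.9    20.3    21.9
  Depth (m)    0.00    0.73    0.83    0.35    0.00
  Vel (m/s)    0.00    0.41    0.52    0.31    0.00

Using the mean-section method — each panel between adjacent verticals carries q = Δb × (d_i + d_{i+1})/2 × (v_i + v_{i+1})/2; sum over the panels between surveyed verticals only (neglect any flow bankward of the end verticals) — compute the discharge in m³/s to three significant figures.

5.36 m³/s

Panel 1-2: Δb = 5.7 m, d̄ = (0.00+0.73)/2 = 0.365, v̄ = (0.00+0.41)/2 = 0.205 → q = 5.7×0.365×0.205 = 0.4265 m³/s
Panel 2-3: Δb = 11.2 m, d̄ = (0.73+0.83)/2 = 0.78, v̄ = (0.41+0.52)/2 = 0.465 → q = 11.2×0.78×0.465 = 4.062 m³/s
Panel 3-4: Δb = 3.4 m, d̄ = (0.83+0.35)/2 = 0.59, v̄ = (0.52+0.31)/2 = 0.415 → q = 3.4×0.59×0.415 = 0.8325 m³/s
Panel 4-5: Δb = 1.6 m, d̄ = (0.35+0.00)/2 = 0.175, v̄ = (0.31+0.00)/2 = 0.155 → q = 1.6×0.175×0.155 = 0.04340 m³/s
Q = Σ q = 5.365 m³/s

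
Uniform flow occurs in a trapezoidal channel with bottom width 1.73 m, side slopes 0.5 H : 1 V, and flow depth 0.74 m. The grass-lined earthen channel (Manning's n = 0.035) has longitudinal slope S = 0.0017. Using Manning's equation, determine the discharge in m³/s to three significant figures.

A = (b + z·y)·y = (1.73 + 0.5×0.74)×0.74 = 1.554 m²
P = b + 2y√(1+z²) = 1.73 + 2×0.74×√(1+0.5²) = 3.385 m
R = A/P = 1.554/3.385 = 0.4591 m
Q = (1/n)·A·R^(2/3)·S^(1/2) = (1/0.035) × 1.554 × 0.4591^(2/3) × 0.0017^(1/2) = 1.090 m³/s

1.09 m³/s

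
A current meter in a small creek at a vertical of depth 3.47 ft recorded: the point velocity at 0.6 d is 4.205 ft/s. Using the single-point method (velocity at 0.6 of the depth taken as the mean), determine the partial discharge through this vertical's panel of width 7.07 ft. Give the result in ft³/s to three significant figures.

v̄ = v₀.₆ = 4.205 ft/s
q = v̄ × d × w = 4.205 × 3.47 × 7.07 = 103.2 ft³/s

103 ft³/s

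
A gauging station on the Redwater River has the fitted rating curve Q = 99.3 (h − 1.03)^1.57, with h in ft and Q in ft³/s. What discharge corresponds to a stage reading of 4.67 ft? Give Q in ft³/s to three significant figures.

755 ft³/s

Q = 99.3 × (4.67 − 1.03)^1.57 = 99.3 × 3.64^1.57 = 754.9 ft³/s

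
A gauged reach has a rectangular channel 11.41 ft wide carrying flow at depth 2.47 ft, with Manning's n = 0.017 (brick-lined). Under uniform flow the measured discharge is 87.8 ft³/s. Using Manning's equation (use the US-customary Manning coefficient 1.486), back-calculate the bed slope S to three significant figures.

0.000615

A = b·y = 11.41 × 2.47 = 28.18 ft²
P = b + 2y = 11.41 + 2×2.47 = 16.35 ft
R = A/P = 28.18/16.35 = 1.724 ft
S = (Q·n / (1.486·A·R^(2/3)))² = (87.8×0.017 / (1.486×28.18×1.438))² = 0.0006146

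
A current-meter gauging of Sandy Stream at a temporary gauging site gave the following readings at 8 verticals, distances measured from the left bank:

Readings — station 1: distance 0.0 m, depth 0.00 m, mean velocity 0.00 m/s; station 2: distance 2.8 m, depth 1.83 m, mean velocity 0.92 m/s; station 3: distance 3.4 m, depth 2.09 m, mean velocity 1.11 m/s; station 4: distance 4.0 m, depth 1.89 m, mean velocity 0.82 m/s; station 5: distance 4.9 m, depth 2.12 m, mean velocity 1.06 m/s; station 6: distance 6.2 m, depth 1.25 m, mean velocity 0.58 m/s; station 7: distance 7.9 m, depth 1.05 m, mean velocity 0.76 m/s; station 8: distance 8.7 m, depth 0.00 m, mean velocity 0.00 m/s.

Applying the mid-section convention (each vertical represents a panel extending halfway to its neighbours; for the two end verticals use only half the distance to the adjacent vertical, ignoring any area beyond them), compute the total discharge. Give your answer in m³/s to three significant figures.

9.97 m³/s

w_2 = (3.4 − 0.0)/2 = 1.7 m; q_2 = 0.92 × 1.83 × 1.7 = 2.862 m³/s
w_3 = (4.0 − 2.8)/2 = 0.6 m; q_3 = 1.11 × 2.09 × 0.6 = 1.392 m³/s
w_4 = (4.9 − 3.4)/2 = 0.75 m; q_4 = 0.82 × 1.89 × 0.75 = 1.162 m³/s
w_5 = (6.2 − 4.0)/2 = 1.1 m; q_5 = 1.06 × 2.12 × 1.1 = 2.472 m³/s
w_6 = (7.9 − 4.9)/2 = 1.5 m; q_6 = 0.58 × 1.25 × 1.5 = 1.088 m³/s
w_7 = (8.7 − 6.2)/2 = 1.25 m; q_7 = 0.76 × 1.05 × 1.25 = 0.9975 m³/s
Stations 1, 8 contribute zero (depth or velocity is 0).
Q = Σ qᵢ = 9.973 m³/s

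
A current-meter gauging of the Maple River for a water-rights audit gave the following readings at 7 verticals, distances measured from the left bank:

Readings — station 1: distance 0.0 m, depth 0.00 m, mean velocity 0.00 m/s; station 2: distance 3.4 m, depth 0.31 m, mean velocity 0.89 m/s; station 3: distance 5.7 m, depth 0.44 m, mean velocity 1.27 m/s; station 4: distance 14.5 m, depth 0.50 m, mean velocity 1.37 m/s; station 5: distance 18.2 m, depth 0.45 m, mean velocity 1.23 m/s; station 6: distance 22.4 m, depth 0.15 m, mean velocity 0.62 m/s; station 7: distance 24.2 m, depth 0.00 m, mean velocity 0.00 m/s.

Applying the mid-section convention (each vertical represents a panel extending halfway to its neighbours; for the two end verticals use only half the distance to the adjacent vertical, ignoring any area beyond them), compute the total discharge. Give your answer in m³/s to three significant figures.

w_2 = (5.7 − 0.0)/2 = 2.85 m; q_2 = 0.89 × 0.31 × 2.85 = 0.7863 m³/s
w_3 = (14.5 − 3.4)/2 = 5.55 m; q_3 = 1.27 × 0.44 × 5.55 = 3.101 m³/s
w_4 = (18.2 − 5.7)/2 = 6.25 m; q_4 = 1.37 × 0.50 × 6.25 = 4.281 m³/s
w_5 = (22.4 − 14.5)/2 = 3.95 m; q_5 = 1.23 × 0.45 × 3.95 = 2.186 m³/s
w_6 = (24.2 − 18.2)/2 = 3 m; q_6 = 0.62 × 0.15 × 3 = 0.2790 m³/s
Stations 1, 7 contribute zero (depth or velocity is 0).
Q = Σ qᵢ = 10.63 m³/s

10.6 m³/s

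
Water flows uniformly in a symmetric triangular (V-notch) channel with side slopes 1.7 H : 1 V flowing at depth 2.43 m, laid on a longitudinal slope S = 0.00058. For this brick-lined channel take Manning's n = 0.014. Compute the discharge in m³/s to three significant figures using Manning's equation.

17.8 m³/s

A = z·y² = 1.7×2.43² = 10.04 m²
P = 2y√(1+z²) = 2×2.43×√(1+1.7²) = 9.585 m
R = A/P = 10.04/9.585 = 1.047 m
Q = (1/n)·A·R^(2/3)·S^(1/2) = (1/0.014) × 10.04 × 1.047^(2/3) × 0.00058^(1/2) = 17.81 m³/s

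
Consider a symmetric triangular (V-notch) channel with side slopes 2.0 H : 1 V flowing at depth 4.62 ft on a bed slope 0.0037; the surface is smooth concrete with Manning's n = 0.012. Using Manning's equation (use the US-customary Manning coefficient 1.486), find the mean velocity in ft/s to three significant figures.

A = z·y² = 2.0×4.62² = 42.69 ft²
P = 2y√(1+z²) = 2×4.62×√(1+2.0²) = 20.66 ft
R = A/P = 42.69/20.66 = 2.066 ft
Q = (1.486/n)·A·R^(2/3)·S^(1/2) = (1.486/0.012) × 42.69 × 2.066^(2/3) × 0.0037^(1/2) = 521.6 ft³/s
V = Q/A = 521.6/42.69 = 12.22 ft/s

12.2 ft/s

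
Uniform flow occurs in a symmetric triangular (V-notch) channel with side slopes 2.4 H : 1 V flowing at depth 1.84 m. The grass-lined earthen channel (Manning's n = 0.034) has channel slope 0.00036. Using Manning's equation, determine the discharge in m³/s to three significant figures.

A = z·y² = 2.4×1.84² = 8.125 m²
P = 2y√(1+z²) = 2×1.84×√(1+2.4²) = 9.568 m
R = A/P = 8.125/9.568 = 0.8492 m
Q = (1/n)·A·R^(2/3)·S^(1/2) = (1/0.034) × 8.125 × 0.8492^(2/3) × 0.00036^(1/2) = 4.066 m³/s

4.07 m³/s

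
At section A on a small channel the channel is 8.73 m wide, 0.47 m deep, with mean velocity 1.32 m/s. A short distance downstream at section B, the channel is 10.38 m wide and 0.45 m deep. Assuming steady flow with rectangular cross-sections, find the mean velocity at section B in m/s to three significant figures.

1.16 m/s

Q = A₁V₁ = (8.73×0.47) × 1.32 = 5.416 m³/s
A₂ = 10.38 × 0.45 = 4.671 m²
V₂ = Q/A₂ = 5.416/4.671 = 1.160 m/s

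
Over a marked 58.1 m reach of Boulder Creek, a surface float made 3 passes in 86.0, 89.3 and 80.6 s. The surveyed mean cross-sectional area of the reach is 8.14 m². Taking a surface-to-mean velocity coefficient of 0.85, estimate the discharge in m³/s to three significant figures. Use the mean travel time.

t̄ = (86.0 + 89.3 + 80.6) / 3 = 85.3 s
v_surface = L / t̄ = 58.1 / 85.3 = 0.6811 m/s
v_mean = 0.85 × 0.6811 = 0.5790 m/s
Q = A × v_mean = 8.14 × 0.5790 = 4.713 m³/s

4.71 m³/s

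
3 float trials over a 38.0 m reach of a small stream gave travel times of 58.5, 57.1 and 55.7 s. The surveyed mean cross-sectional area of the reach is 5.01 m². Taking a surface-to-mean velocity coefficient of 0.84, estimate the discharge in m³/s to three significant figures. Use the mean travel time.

2.80 m³/s

t̄ = (58.5 + 57.1 + 55.7) / 3 = 57.1 s
v_surface = L / t̄ = 38.0 / 57.1 = 0.6655 m/s
v_mean = 0.84 × 0.6655 = 0.5590 m/s
Q = A × v_mean = 5.01 × 0.5590 = 2.801 m³/s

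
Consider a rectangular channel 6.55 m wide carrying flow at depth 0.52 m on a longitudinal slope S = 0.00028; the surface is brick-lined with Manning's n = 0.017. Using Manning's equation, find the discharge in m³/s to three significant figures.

A = b·y = 6.55 × 0.52 = 3.406 m²
P = b + 2y = 6.55 + 2×0.52 = 7.590 m
R = A/P = 3.406/7.590 = 0.4487 m
Q = (1/n)·A·R^(2/3)·S^(1/2) = (1/0.017) × 3.406 × 0.4487^(2/3) × 0.00028^(1/2) = 1.965 m³/s

1.97 m³/s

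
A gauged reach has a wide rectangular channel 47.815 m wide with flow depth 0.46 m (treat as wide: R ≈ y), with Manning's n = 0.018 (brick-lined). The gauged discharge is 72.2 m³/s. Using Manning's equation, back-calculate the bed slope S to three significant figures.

0.00983

A = b·y = 47.815 × 0.46 = 21.99 m²
Wide channel: R ≈ y = 0.46 m
S = (Q·n / (1·A·R^(2/3)))² = (72.2×0.018 / (1×21.99×0.5959))² = 0.009832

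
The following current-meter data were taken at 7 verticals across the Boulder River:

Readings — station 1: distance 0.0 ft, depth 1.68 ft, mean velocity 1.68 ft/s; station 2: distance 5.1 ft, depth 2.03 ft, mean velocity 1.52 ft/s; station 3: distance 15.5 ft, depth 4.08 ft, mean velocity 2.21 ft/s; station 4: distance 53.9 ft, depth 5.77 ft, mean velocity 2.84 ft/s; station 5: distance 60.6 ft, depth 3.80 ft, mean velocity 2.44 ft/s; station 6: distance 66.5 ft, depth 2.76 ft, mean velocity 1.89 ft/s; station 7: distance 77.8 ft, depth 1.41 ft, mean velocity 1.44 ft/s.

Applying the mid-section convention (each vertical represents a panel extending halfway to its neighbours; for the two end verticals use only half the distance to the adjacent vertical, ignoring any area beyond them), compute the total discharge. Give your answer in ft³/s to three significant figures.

w_1 = (5.1 − 0.0)/2 = 2.55 ft; q_1 = 1.68 × 1.68 × 2.55 = 7.197 ft³/s
w_2 = (15.5 − 0.0)/2 = 7.75 ft; q_2 = 1.52 × 2.03 × 7.75 = 23.91 ft³/s
w_3 = (53.9 − 5.1)/2 = 24.4 ft; q_3 = 2.21 × 4.08 × 24.4 = 220.0 ft³/s
w_4 = (60.6 − 15.5)/2 = 22.55 ft; q_4 = 2.84 × 5.77 × 22.55 = 369.5 ft³/s
w_5 = (66.5 − 53.9)/2 = 6.3 ft; q_5 = 2.44 × 3.80 × 6.3 = 58.41 ft³/s
w_6 = (77.8 − 60.6)/2 = 8.6 ft; q_6 = 1.89 × 2.76 × 8.6 = 44.86 ft³/s
w_7 = (77.8 − 66.5)/2 = 5.65 ft; q_7 = 1.44 × 1.41 × 5.65 = 11.47 ft³/s
Q = Σ qᵢ = 735.4 ft³/s

735 ft³/s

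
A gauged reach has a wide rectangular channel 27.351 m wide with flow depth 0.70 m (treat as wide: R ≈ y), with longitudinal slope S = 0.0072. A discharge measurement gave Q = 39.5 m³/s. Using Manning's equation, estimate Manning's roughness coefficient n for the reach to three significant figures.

0.0324

A = b·y = 27.351 × 0.70 = 19.15 m²
Wide channel: R ≈ y = 0.70 m
n = (1/Q)·A·R^(2/3)·S^(1/2) = (1/39.5) × 19.15 × 0.7884 × 0.08485 = 0.03242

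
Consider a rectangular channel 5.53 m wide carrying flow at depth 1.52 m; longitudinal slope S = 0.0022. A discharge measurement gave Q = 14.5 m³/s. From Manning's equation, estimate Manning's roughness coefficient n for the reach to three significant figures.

A = b·y = 5.53 × 1.52 = 8.406 m²
P = b + 2y = 5.53 + 2×1.52 = 8.570 m
R = A/P = 8.406/8.570 = 0.9808 m
n = (1/Q)·A·R^(2/3)·S^(1/2) = (1/14.5) × 8.406 × 0.9872 × 0.04690 = 0.02684

0.0268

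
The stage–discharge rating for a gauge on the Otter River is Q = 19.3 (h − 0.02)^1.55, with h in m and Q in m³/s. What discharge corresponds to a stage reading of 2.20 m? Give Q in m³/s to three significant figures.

Q = 19.3 × (2.20 − 0.02)^1.55 = 19.3 × 2.18^1.55 = 64.59 m³/s

64.6 m³/s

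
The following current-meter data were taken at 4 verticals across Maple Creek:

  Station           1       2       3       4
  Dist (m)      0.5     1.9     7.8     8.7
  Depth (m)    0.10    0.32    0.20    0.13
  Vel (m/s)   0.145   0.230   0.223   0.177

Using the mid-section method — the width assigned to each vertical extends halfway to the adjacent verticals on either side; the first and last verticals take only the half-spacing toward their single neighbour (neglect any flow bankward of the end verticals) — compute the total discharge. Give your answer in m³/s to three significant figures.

w_1 = (1.9 − 0.5)/2 = 0.7 m; q_1 = 0.145 × 0.10 × 0.7 = 0.01015 m³/s
w_2 = (7.8 − 0.5)/2 = 3.65 m; q_2 = 0.230 × 0.32 × 3.65 = 0.2686 m³/s
w_3 = (8.7 − 1.9)/2 = 3.4 m; q_3 = 0.223 × 0.20 × 3.4 = 0.1516 m³/s
w_4 = (8.7 − 7.8)/2 = 0.45 m; q_4 = 0.177 × 0.13 × 0.45 = 0.01035 m³/s
Q = Σ qᵢ = 0.4408 m³/s

0.441 m³/s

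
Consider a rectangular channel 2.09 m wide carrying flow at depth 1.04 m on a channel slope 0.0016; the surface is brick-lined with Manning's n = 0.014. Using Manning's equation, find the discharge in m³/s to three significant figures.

A = b·y = 2.09 × 1.04 = 2.174 m²
P = b + 2y = 2.09 + 2×1.04 = 4.170 m
R = A/P = 2.174/4.170 = 0.5212 m
Q = (1/n)·A·R^(2/3)·S^(1/2) = (1/0.014) × 2.174 × 0.5212^(2/3) × 0.0016^(1/2) = 4.022 m³/s

4.02 m³/s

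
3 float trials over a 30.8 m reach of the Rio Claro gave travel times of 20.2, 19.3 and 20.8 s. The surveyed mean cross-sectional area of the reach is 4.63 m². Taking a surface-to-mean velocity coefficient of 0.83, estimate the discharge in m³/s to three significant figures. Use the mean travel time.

5.89 m³/s

t̄ = (20.2 + 19.3 + 20.8) / 3 = 20.1 s
v_surface = L / t̄ = 30.8 / 20.1 = 1.532 m/s
v_mean = 0.83 × 1.532 = 1.272 m/s
Q = A × v_mean = 4.63 × 1.272 = 5.889 m³/s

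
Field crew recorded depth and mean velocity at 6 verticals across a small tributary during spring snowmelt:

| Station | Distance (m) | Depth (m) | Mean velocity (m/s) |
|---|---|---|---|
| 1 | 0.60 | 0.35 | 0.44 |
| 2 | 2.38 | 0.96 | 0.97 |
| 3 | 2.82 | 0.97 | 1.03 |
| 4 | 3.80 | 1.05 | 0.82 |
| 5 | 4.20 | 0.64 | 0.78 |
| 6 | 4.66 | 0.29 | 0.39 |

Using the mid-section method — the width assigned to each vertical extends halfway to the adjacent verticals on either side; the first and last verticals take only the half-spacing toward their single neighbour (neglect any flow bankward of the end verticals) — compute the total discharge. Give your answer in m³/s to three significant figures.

2.71 m³/s

w_1 = (2.38 − 0.60)/2 = 0.89 m; q_1 = 0.44 × 0.35 × 0.89 = 0.1371 m³/s
w_2 = (2.82 − 0.60)/2 = 1.11 m; q_2 = 0.97 × 0.96 × 1.11 = 1.034 m³/s
w_3 = (3.80 − 2.38)/2 = 0.71 m; q_3 = 1.03 × 0.97 × 0.71 = 0.7094 m³/s
w_4 = (4.20 − 2.82)/2 = 0.69 m; q_4 = 0.82 × 1.05 × 0.69 = 0.5941 m³/s
w_5 = (4.66 − 3.80)/2 = 0.43 m; q_5 = 0.78 × 0.64 × 0.43 = 0.2147 m³/s
w_6 = (4.66 − 4.20)/2 = 0.23 m; q_6 = 0.39 × 0.29 × 0.23 = 0.02601 m³/s
Q = Σ qᵢ = 2.715 m³/s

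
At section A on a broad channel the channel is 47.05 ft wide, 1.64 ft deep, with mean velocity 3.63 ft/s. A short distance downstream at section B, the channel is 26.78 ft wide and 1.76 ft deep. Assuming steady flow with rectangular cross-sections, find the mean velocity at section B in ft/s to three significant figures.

Q = A₁V₁ = (47.05×1.64) × 3.63 = 280.1 ft³/s
A₂ = 26.78 × 1.76 = 47.13 ft²
V₂ = Q/A₂ = 280.1/47.13 = 5.943 ft/s

5.94 ft/s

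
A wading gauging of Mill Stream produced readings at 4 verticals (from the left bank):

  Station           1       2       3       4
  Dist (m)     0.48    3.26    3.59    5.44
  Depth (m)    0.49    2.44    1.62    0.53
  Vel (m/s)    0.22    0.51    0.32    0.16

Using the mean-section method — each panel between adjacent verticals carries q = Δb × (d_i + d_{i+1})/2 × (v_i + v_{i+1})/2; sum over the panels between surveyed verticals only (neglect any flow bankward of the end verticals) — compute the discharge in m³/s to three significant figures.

Panel 1-2: Δb = 2.78 m, d̄ = (0.49+2.44)/2 = 1.465, v̄ = (0.22+0.51)/2 = 0.365 → q = 2.78×1.465×0.365 = 1.487 m³/s
Panel 2-3: Δb = 0.33 m, d̄ = (2.44+1.62)/2 = 2.03, v̄ = (0.51+0.32)/2 = 0.415 → q = 0.33×2.03×0.415 = 0.2780 m³/s
Panel 3-4: Δb = 1.85 m, d̄ = (1.62+0.53)/2 = 1.075, v̄ = (0.32+0.16)/2 = 0.24 → q = 1.85×1.075×0.24 = 0.4773 m³/s
Q = Σ q = 2.242 m³/s

2.24 m³/s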